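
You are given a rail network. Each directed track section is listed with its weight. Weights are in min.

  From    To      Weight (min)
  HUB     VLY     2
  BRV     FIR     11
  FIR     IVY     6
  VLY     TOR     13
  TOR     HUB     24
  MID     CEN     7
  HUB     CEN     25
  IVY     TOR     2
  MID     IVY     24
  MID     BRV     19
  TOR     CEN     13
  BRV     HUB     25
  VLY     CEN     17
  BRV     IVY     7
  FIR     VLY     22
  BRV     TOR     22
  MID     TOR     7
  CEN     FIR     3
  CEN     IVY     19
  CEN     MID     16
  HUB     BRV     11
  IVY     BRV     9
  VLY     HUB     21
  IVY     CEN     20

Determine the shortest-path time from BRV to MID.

38 min

Running Dijkstra from BRV:
BRV: 0
IVY: 7  (via BRV)
TOR: 9  (via IVY)
FIR: 11  (via BRV)
CEN: 22  (via TOR)
HUB: 25  (via BRV)
VLY: 27  (via HUB)
MID: 38  (via CEN)
Shortest route: BRV–IVY–TOR–CEN–MID = 38 min.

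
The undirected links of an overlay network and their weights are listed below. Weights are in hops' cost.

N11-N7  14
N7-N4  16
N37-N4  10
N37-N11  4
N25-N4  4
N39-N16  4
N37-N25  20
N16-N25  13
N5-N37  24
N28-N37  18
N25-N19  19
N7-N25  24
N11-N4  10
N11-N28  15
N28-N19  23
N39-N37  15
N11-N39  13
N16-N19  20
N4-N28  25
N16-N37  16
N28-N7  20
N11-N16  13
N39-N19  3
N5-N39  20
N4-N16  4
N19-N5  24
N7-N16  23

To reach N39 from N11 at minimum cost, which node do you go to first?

Enumerating some paths:
N11 - N4 - N16 - N39: 10+4+4 = 18
N11 - N37 - N39: 4+15 = 19
N11 - N16 - N39: 13+4 = 17
N11 - N39: 13 = 13
The minimum is 13 hops' cost via N11 - N39.
So from N11 the first move is to N39.

N39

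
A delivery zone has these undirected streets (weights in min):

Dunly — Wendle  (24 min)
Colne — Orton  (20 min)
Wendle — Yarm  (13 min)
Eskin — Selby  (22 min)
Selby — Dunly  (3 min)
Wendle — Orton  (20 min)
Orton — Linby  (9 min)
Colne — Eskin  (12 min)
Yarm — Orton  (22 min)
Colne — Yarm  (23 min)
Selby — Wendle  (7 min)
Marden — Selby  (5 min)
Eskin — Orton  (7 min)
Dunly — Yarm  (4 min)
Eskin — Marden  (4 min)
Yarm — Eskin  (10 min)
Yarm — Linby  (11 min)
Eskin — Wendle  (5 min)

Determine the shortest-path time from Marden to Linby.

Candidate routes:
Marden - Eskin - Orton - Linby: 4+7+9 = 20
Marden - Selby - Dunly - Yarm - Linby: 5+3+4+11 = 23
Marden - Eskin - Yarm - Linby: 4+10+11 = 25
Cheapest is Marden - Eskin - Orton - Linby at 20 min.

20 min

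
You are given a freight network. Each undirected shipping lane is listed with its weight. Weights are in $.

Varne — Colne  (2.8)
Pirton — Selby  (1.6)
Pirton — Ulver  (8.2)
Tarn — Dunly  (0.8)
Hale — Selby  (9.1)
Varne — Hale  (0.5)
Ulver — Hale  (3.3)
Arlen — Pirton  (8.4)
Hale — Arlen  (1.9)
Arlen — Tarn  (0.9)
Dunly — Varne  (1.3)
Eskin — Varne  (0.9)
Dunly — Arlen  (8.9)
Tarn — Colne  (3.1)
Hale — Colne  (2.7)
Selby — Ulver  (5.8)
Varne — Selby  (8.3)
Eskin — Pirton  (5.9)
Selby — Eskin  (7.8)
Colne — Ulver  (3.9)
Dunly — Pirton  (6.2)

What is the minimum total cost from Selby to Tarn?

Candidate routes:
Selby → Eskin → Varne → Dunly → Tarn: 7.8+0.9+1.3+0.8 = 10.8
Selby → Pirton → Eskin → Varne → Dunly → Tarn: 1.6+5.9+0.9+1.3+0.8 = 10.5
Selby → Varne → Dunly → Tarn: 8.3+1.3+0.8 = 10.4
Selby → Pirton → Dunly → Tarn: 1.6+6.2+0.8 = 8.6
The minimum is $8.6 via Selby → Pirton → Dunly → Tarn.

$8.6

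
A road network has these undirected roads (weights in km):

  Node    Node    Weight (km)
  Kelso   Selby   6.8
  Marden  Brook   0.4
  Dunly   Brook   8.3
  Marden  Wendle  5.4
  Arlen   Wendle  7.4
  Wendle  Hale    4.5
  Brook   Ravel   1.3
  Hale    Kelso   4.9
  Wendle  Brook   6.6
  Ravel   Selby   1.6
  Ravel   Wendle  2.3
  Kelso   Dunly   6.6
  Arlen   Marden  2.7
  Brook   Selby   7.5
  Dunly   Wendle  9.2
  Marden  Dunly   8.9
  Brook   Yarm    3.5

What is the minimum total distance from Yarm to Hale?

11.6 km

Compare a few routes:
Yarm → Brook → Marden → Wendle → Hale: 3.5+0.4+5.4+4.5 = 13.8
Yarm → Brook → Ravel → Wendle → Hale: 3.5+1.3+2.3+4.5 = 11.6
Cheapest is Yarm → Brook → Ravel → Wendle → Hale at 11.6 km.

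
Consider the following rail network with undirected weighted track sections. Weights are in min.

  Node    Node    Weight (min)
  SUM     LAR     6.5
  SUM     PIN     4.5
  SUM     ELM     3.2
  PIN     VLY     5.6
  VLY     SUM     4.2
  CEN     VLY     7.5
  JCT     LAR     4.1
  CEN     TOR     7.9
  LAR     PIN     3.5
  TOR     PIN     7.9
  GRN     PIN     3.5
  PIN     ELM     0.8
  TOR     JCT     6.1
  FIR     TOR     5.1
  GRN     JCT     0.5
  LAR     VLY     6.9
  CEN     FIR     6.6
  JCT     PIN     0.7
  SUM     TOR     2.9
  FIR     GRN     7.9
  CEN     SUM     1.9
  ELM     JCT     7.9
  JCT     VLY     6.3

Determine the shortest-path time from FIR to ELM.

Enumerating some paths:
FIR → GRN → JCT → PIN → ELM: 7.9+0.5+0.7+0.8 = 9.9
FIR → CEN → SUM → ELM: 6.6+1.9+3.2 = 11.7
FIR → GRN → PIN → ELM: 7.9+3.5+0.8 = 12.2
FIR → TOR → SUM → ELM: 5.1+2.9+3.2 = 11.2
Cheapest is FIR → GRN → JCT → PIN → ELM at 9.9 min.

9.9 min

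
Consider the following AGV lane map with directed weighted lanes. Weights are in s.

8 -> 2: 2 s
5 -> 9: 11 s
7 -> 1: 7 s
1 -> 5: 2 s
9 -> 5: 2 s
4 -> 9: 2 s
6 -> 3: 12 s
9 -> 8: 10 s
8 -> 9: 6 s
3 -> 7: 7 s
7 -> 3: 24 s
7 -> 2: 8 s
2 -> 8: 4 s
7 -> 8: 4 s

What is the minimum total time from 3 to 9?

17 s

Compare a few routes:
3–7–2–8–9: 7+8+4+6 = 25
3–7–8–9: 7+4+6 = 17
Cheapest is 3–7–8–9 at 17 s.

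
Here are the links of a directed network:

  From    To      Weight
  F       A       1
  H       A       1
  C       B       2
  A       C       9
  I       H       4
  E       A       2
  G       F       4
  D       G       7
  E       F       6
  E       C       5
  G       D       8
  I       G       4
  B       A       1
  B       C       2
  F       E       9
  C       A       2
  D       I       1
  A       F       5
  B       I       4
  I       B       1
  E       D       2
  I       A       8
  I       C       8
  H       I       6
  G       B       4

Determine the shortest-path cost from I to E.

16

Settle nodes by increasing distance from I:
I: 0
B: 1  (via I)
A: 2  (via B)
C: 3  (via B)
G: 4  (via I)
H: 4  (via I)
F: 7  (via A)
D: 12  (via G)
E: 16  (via F)
Shortest route: I → B → A → F → E = 16.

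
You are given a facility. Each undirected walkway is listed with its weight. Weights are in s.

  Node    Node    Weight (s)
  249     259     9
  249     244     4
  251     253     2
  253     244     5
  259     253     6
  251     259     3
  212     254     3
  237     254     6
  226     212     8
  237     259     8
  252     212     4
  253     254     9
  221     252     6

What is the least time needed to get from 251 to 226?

Enumerating some paths:
251 - 259 - 237 - 254 - 212 - 226: 3+8+6+3+8 = 28
251 - 253 - 254 - 212 - 226: 2+9+3+8 = 22
The minimum is 22 s via 251 - 253 - 254 - 212 - 226.

22 s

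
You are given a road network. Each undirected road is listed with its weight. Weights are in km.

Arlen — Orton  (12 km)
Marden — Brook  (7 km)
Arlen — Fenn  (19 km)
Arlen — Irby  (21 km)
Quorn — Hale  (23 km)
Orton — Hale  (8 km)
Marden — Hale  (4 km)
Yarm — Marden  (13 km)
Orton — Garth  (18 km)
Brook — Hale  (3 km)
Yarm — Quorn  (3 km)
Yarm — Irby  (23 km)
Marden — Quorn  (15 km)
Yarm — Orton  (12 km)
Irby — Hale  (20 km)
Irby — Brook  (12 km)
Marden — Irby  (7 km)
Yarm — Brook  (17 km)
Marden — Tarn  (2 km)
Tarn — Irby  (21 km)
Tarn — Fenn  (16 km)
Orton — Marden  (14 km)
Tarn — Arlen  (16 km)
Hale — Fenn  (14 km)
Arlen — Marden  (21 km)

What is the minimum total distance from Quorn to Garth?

33 km

Settle nodes by increasing distance from Quorn:
Quorn: 0
Yarm: 3  (via Quorn)
Marden: 15  (via Quorn)
Orton: 15  (via Yarm)
Tarn: 17  (via Marden)
Hale: 19  (via Marden)
Brook: 20  (via Yarm)
Irby: 22  (via Marden)
Arlen: 27  (via Orton)
Garth: 33  (via Orton)
Shortest route: Quorn–Yarm–Orton–Garth = 33 km.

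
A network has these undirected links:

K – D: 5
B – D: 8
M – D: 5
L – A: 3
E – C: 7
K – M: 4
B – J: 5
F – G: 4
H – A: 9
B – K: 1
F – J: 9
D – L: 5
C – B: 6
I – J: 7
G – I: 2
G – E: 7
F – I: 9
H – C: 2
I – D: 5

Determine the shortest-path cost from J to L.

Running Dijkstra from J:
J: 0
B: 5  (via J)
K: 6  (via B)
I: 7  (via J)
F: 9  (via J)
G: 9  (via I)
M: 10  (via K)
C: 11  (via B)
D: 11  (via K)
H: 13  (via C)
E: 16  (via G)
L: 16  (via D)
Shortest route: J–B–K–D–L = 16.

16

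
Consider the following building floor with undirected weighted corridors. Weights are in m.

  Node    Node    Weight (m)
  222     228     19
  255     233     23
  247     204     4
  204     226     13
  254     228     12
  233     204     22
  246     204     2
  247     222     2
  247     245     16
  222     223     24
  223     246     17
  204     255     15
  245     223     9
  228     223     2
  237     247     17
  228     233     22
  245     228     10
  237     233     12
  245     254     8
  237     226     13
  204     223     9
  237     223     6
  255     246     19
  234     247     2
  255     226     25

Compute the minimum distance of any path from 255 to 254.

38 m

Compare a few routes:
255 - 204 - 223 - 228 - 254: 15+9+2+12 = 38
255 - 204 - 247 - 245 - 254: 15+4+16+8 = 43
255 - 246 - 204 - 223 - 228 - 254: 19+2+9+2+12 = 44
255 - 204 - 223 - 245 - 254: 15+9+9+8 = 41
The minimum is 38 m via 255 - 204 - 223 - 228 - 254.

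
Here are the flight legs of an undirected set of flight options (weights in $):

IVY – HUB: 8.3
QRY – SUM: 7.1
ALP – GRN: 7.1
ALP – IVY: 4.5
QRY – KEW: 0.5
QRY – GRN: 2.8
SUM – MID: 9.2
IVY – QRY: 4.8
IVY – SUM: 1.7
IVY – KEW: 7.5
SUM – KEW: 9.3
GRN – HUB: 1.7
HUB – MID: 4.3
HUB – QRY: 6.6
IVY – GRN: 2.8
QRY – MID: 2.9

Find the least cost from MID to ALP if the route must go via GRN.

$12.8

Best MID to GRN: MID–QRY–GRN costing 5.7
Best GRN to ALP: GRN–ALP costing 7.1
Total via GRN: 5.7 + 7.1 = $12.8.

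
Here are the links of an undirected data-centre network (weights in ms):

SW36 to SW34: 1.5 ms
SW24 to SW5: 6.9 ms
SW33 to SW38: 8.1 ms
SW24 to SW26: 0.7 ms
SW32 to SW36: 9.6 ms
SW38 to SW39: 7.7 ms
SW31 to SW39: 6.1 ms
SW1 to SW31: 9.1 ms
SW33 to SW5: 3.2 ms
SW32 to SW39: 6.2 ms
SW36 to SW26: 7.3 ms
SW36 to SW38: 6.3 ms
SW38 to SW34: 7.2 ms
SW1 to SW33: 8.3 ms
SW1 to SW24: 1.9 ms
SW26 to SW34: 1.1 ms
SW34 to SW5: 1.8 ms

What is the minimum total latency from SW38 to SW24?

Candidate routes:
SW38–SW36–SW34–SW26–SW24: 6.3+1.5+1.1+0.7 = 9.6
SW38–SW36–SW26–SW24: 6.3+7.3+0.7 = 14.3
SW38–SW34–SW26–SW24: 7.2+1.1+0.7 = 9
SW38–SW33–SW5–SW34–SW26–SW24: 8.1+3.2+1.8+1.1+0.7 = 14.9
The minimum is 9 ms via SW38–SW34–SW26–SW24.

9 ms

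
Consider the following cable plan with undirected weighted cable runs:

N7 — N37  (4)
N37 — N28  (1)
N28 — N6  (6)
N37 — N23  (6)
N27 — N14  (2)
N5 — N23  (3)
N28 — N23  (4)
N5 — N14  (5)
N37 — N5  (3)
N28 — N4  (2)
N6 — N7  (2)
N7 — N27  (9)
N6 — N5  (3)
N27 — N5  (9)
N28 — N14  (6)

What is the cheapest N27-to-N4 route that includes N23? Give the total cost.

Shortest N27→N23: N27–N14–N5–N23 = 10
Shortest N23→N4: N23–N28–N4 = 6
Total via N23: 10 + 6 = 16.

16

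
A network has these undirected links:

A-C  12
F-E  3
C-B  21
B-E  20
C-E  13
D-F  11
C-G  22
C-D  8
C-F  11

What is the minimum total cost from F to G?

Enumerating some paths:
F → C → G: 11+22 = 33
F → E → C → G: 3+13+22 = 38
Cheapest is F → C → G at 33.

33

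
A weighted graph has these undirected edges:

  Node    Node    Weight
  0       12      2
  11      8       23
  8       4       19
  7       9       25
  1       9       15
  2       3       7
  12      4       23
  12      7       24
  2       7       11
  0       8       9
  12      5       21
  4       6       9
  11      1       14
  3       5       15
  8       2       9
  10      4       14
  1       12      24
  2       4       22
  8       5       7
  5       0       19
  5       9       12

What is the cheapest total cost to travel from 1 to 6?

56

Shortest distances from 1:
1: 0
11: 14  (via 1)
9: 15  (via 1)
12: 24  (via 1)
0: 26  (via 12)
5: 27  (via 9)
8: 34  (via 5)
7: 40  (via 9)
3: 42  (via 5)
2: 43  (via 8)
4: 47  (via 12)
6: 56  (via 4)
Shortest route: 1 → 12 → 4 → 6 = 56.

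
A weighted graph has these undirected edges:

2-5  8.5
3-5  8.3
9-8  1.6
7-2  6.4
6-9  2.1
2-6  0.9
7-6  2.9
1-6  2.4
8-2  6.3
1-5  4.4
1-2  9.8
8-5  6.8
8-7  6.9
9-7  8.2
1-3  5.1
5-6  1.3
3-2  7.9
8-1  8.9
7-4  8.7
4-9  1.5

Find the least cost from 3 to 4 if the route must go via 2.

12.4

Shortest 3→2: 3–2 = 7.9
Best 2 to 4: 2–6–9–4 costing 4.5
Total via 2: 7.9 + 4.5 = 12.4.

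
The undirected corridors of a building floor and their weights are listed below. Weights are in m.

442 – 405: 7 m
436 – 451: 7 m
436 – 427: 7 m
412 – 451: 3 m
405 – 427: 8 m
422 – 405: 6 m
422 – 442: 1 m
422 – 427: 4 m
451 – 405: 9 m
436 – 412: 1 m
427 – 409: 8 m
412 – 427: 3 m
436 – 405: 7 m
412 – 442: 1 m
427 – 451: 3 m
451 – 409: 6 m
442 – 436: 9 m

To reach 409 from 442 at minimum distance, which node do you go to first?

412

Enumerating some paths:
442–412–427–409: 1+3+8 = 12
442–412–451–409: 1+3+6 = 10
Cheapest is 442–412–451–409 at 10 m.
So from 442 the first move is to 412.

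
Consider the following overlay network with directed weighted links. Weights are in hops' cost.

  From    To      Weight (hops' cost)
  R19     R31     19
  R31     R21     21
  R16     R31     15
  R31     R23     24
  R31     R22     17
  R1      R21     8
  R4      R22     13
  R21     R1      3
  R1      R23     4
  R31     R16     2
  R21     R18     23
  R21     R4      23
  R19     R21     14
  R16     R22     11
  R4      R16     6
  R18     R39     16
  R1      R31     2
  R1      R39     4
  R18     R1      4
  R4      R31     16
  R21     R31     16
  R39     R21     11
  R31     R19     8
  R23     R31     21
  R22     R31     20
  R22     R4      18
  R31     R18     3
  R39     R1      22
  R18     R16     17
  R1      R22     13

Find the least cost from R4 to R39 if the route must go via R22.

Best R4 to R22: R4 → R22 costing 13
Best R22 to R39: R22 → R31 → R18 → R1 → R39 costing 31
Total via R22: 13 + 31 = 44 hops' cost.

44 hops' cost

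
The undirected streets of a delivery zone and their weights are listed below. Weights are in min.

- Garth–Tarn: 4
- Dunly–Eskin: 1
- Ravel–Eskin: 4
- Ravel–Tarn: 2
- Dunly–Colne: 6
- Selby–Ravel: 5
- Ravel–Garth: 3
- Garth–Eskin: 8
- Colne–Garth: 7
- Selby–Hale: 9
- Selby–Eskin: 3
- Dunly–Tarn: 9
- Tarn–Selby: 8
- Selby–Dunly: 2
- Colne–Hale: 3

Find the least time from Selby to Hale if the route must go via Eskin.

13 min

Shortest Selby→Eskin: Selby → Eskin = 3
Shortest Eskin→Hale: Eskin → Dunly → Colne → Hale = 10
Total via Eskin: 3 + 10 = 13 min.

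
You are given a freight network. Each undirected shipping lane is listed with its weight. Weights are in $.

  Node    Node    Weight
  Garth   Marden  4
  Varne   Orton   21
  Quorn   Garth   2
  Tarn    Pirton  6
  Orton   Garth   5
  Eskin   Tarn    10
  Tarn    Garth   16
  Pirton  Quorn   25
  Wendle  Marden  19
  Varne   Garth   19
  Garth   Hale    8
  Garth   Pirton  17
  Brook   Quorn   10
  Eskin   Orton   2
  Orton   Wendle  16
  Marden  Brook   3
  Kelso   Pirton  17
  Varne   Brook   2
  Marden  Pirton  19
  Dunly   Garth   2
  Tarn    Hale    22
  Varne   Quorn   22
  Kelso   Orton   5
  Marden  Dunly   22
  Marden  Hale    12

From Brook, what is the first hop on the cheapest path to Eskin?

Compare a few routes:
Brook - Marden - Garth - Orton - Eskin: 3+4+5+2 = 14
Brook - Quorn - Garth - Orton - Eskin: 10+2+5+2 = 19
The minimum is $14 via Brook - Marden - Garth - Orton - Eskin.
So from Brook the first move is to Marden.

Marden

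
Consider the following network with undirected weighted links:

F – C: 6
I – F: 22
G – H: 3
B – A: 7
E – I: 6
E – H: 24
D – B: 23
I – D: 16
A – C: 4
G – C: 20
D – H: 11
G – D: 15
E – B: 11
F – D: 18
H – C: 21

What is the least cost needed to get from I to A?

Settle nodes by increasing distance from I:
I: 0
E: 6  (via I)
D: 16  (via I)
B: 17  (via E)
F: 22  (via I)
A: 24  (via B)
Shortest route: I–E–B–A = 24.

24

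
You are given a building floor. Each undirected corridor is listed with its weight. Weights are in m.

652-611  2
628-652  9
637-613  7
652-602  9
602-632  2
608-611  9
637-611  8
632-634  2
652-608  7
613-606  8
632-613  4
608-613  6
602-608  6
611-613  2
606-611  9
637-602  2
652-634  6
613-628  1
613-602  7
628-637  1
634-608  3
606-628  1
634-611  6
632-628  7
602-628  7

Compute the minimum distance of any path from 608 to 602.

6 m

Enumerating some paths:
608 → 602: 6 = 6
608 → 634 → 632 → 602: 3+2+2 = 7
The minimum is 6 m via 608 → 602.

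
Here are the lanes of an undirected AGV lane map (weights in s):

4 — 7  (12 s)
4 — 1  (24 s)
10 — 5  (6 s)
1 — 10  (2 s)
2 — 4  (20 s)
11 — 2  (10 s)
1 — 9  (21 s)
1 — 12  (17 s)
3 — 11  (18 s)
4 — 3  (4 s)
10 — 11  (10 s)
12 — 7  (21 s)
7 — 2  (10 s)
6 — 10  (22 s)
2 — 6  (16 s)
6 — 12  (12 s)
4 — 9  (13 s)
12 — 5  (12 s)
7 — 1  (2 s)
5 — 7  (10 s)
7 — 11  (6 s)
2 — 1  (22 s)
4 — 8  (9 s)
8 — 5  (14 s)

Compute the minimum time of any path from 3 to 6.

40 s

Compare a few routes:
3 → 4 → 7 → 1 → 10 → 6: 4+12+2+2+22 = 42
3 → 4 → 7 → 2 → 6: 4+12+10+16 = 42
3 → 4 → 2 → 6: 4+20+16 = 40
3 → 11 → 2 → 6: 18+10+16 = 44
Cheapest is 3 → 4 → 2 → 6 at 40 s.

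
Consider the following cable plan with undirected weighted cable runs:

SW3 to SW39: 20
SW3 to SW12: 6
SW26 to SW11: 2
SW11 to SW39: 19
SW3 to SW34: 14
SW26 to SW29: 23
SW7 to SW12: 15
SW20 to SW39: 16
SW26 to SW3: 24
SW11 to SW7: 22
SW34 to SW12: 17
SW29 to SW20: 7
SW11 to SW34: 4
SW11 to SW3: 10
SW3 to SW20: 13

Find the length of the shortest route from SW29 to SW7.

Candidate routes:
SW29–SW20–SW3–SW11–SW7: 7+13+10+22 = 52
SW29–SW26–SW11–SW7: 23+2+22 = 47
SW29–SW20–SW3–SW12–SW7: 7+13+6+15 = 41
Cheapest is SW29–SW20–SW3–SW12–SW7 at 41.

41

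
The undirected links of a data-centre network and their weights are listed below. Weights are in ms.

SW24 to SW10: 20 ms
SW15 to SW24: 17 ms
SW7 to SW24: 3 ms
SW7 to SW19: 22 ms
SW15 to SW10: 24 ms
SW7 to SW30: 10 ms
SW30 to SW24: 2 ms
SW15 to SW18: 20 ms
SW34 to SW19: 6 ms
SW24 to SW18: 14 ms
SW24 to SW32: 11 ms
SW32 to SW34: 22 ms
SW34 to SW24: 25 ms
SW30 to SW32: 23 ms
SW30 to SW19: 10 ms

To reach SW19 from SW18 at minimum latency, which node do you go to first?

SW24

Candidate routes:
SW18 → SW24 → SW7 → SW30 → SW19: 14+3+10+10 = 37
SW18 → SW24 → SW30 → SW19: 14+2+10 = 26
The minimum is 26 ms via SW18 → SW24 → SW30 → SW19.
So from SW18 the first move is to SW24.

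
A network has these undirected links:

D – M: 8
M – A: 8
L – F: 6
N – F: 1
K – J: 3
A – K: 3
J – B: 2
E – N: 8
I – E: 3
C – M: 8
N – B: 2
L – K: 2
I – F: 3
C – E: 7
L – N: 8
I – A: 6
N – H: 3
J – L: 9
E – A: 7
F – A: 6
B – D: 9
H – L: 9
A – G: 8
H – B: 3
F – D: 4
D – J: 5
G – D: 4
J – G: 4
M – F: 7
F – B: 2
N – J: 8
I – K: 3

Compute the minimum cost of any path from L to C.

Candidate routes:
L → K → I → E → C: 2+3+3+7 = 15
L → K → A → E → C: 2+3+7+7 = 19
The minimum is 15 via L → K → I → E → C.

15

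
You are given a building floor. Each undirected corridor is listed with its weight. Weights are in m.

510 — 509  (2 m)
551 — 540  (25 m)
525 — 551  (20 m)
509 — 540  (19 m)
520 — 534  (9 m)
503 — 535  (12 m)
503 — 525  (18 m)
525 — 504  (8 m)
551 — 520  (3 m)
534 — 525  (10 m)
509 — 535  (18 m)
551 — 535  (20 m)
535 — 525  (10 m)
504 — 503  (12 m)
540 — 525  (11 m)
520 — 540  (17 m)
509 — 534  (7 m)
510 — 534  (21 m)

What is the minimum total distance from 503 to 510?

32 m

Enumerating some paths:
503–504–525–534–509–510: 12+8+10+7+2 = 39
503–525–534–509–510: 18+10+7+2 = 37
503–535–509–510: 12+18+2 = 32
The minimum is 32 m via 503–535–509–510.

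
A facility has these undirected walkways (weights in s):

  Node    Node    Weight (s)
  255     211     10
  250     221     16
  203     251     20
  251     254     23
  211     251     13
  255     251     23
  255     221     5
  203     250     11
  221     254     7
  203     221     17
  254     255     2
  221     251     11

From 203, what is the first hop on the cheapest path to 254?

221

Compare a few routes:
203 - 250 - 221 - 254: 11+16+7 = 34
203 - 221 - 254: 17+7 = 24
The minimum is 24 s via 203 - 221 - 254.
So from 203 the first move is to 221.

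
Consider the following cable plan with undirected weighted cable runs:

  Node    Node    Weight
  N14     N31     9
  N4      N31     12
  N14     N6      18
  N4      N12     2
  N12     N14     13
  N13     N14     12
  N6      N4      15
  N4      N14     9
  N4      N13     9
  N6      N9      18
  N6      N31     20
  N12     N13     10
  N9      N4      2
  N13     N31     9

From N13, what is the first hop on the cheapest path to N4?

N4

Candidate routes:
N13 - N4: 9 = 9
N13 - N12 - N4: 10+2 = 12
The minimum is 9 via N13 - N4.
So from N13 the first move is to N4.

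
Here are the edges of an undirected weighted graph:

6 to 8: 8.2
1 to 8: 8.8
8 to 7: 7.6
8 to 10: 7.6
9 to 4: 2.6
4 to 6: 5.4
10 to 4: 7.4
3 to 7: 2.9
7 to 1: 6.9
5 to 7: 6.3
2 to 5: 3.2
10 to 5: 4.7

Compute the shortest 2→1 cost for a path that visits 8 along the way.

Shortest 2→8: 2 → 5 → 10 → 8 = 15.5
Best 8 to 1: 8 → 1 costing 8.8
Total via 8: 15.5 + 8.8 = 24.3.

24.3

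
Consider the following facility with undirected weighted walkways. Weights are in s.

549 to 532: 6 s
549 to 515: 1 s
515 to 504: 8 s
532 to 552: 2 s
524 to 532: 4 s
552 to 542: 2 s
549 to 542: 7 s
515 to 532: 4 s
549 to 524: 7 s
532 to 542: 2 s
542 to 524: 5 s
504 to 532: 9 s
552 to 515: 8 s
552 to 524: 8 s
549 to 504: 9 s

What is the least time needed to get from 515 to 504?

8 s

Compare a few routes:
515 - 549 - 504: 1+9 = 10
515 - 504: 8 = 8
515 - 532 - 504: 4+9 = 13
Cheapest is 515 - 504 at 8 s.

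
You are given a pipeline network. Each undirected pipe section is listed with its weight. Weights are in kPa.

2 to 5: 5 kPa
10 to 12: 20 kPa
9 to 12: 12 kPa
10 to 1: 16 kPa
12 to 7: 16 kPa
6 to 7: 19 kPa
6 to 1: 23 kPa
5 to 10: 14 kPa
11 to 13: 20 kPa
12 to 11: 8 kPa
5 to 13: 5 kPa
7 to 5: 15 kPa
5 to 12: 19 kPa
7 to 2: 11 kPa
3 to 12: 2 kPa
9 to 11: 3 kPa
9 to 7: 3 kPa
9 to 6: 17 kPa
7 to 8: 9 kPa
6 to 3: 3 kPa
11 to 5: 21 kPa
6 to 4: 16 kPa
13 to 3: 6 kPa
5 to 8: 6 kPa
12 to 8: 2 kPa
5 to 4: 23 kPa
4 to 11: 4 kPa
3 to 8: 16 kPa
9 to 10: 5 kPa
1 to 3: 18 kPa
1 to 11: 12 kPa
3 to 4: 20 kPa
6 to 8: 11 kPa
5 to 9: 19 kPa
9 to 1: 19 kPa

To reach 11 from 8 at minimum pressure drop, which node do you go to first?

12

Compare a few routes:
8 → 12 → 11: 2+8 = 10
8 → 7 → 9 → 11: 9+3+3 = 15
The minimum is 10 kPa via 8 → 12 → 11.
So from 8 the first move is to 12.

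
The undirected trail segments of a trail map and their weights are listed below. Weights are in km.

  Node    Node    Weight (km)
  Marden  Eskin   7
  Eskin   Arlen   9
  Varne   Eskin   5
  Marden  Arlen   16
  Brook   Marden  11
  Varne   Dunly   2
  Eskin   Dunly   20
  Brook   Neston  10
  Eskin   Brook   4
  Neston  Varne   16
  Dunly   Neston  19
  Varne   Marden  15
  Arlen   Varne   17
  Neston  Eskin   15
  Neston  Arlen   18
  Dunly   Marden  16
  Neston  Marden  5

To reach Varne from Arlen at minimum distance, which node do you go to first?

Eskin

Candidate routes:
Arlen - Eskin - Varne: 9+5 = 14
Arlen - Varne: 17 = 17
The minimum is 14 km via Arlen - Eskin - Varne.
So from Arlen the first move is to Eskin.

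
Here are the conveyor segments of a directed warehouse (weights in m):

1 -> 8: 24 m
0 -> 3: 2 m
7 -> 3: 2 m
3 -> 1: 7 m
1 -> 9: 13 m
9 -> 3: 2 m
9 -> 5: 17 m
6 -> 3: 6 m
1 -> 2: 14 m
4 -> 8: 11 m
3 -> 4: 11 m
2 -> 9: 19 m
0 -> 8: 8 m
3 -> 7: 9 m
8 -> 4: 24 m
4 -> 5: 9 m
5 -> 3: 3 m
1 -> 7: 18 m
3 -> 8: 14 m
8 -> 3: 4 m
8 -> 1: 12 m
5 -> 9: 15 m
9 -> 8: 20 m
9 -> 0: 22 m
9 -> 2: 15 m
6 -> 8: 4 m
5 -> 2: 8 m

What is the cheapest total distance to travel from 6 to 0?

48 m

Enumerating some paths:
6 → 8 → 1 → 9 → 0: 4+12+13+22 = 51
6 → 8 → 3 → 1 → 9 → 0: 4+4+7+13+22 = 50
6 → 3 → 1 → 9 → 0: 6+7+13+22 = 48
6 → 3 → 4 → 5 → 9 → 0: 6+11+9+15+22 = 63
The minimum is 48 m via 6 → 3 → 1 → 9 → 0.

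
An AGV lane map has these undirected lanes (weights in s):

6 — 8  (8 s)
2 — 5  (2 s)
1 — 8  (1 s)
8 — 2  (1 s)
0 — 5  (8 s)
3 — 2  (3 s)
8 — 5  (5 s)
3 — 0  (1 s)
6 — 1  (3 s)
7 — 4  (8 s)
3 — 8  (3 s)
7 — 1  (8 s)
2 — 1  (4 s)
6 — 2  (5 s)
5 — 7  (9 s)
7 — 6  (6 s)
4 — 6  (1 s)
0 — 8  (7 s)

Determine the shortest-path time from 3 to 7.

Settle nodes by increasing distance from 3:
3: 0
0: 1  (via 3)
2: 3  (via 3)
8: 3  (via 3)
1: 4  (via 8)
5: 5  (via 2)
6: 7  (via 1)
4: 8  (via 6)
7: 12  (via 1)
Shortest route: 3 → 8 → 1 → 7 = 12 s.

12 s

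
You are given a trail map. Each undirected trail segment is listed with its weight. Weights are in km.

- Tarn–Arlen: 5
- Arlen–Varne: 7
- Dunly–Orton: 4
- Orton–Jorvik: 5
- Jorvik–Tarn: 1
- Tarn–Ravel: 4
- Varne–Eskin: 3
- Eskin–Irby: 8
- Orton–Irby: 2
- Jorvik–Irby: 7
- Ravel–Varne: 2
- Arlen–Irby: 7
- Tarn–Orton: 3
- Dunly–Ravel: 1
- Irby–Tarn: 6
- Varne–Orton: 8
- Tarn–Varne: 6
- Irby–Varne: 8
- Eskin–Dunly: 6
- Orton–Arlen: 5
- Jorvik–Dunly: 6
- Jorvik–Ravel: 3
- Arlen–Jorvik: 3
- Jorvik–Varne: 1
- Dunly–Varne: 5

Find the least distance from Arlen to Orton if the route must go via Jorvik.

7 km

Best Arlen to Jorvik: Arlen–Jorvik costing 3
Best Jorvik to Orton: Jorvik–Tarn–Orton costing 4
Total via Jorvik: 3 + 4 = 7 km.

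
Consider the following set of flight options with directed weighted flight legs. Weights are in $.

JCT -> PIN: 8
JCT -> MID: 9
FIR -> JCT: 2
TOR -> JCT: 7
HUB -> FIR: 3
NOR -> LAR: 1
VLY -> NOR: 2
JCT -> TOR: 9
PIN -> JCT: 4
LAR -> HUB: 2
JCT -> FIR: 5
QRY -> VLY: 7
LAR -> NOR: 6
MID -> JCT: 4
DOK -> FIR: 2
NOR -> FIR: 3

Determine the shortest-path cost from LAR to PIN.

$15

Compare a few routes:
LAR - HUB - FIR - JCT - PIN: 2+3+2+8 = 15
LAR - NOR - FIR - JCT - PIN: 6+3+2+8 = 19
The minimum is $15 via LAR - HUB - FIR - JCT - PIN.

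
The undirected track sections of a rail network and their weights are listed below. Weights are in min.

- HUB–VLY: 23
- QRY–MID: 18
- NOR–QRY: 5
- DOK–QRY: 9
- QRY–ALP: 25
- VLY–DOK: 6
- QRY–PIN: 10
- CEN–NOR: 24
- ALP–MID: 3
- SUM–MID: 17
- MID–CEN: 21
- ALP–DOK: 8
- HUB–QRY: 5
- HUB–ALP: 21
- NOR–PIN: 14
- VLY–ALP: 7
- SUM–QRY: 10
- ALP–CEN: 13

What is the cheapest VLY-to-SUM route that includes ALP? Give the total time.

Shortest VLY→ALP: VLY → ALP = 7
Shortest ALP→SUM: ALP → MID → SUM = 20
Total via ALP: 7 + 20 = 27 min.

27 min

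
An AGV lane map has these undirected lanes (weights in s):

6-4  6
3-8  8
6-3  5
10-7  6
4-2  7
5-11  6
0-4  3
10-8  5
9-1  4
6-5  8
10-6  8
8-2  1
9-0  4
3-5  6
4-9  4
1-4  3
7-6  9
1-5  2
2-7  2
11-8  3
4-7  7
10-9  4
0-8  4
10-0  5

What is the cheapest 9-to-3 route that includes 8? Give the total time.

Best 9 to 8: 9 → 0 → 8 costing 8
Shortest 8→3: 8 → 3 = 8
Total via 8: 8 + 8 = 16 s.

16 s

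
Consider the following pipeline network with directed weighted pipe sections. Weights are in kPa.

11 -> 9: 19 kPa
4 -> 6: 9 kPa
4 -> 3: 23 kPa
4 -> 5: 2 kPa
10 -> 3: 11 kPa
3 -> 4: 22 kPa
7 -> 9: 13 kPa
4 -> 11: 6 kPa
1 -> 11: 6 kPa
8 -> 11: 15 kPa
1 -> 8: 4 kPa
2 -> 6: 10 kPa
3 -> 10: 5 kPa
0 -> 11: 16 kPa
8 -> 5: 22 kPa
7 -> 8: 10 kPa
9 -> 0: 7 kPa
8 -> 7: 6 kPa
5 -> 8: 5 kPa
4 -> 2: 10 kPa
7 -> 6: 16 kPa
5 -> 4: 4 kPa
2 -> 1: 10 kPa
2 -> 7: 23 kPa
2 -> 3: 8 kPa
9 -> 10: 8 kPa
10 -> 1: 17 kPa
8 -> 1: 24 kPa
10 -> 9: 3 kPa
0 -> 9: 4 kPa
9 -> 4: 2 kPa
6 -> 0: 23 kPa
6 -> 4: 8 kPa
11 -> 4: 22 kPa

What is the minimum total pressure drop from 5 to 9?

Enumerating some paths:
5 → 8 → 7 → 9: 5+6+13 = 24
5 → 4 → 11 → 9: 4+6+19 = 29
Cheapest is 5 → 8 → 7 → 9 at 24 kPa.

24 kPa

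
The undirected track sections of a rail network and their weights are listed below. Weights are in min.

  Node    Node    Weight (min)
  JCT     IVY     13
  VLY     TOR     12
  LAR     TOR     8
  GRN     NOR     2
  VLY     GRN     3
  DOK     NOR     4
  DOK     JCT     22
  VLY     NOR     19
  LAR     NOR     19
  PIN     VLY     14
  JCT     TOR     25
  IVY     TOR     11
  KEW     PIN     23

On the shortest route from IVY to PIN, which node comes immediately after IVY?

Enumerating some paths:
IVY–TOR–LAR–NOR–GRN–VLY–PIN: 11+8+19+2+3+14 = 57
IVY–TOR–VLY–PIN: 11+12+14 = 37
The minimum is 37 min via IVY–TOR–VLY–PIN.
So from IVY the first move is to TOR.

TOR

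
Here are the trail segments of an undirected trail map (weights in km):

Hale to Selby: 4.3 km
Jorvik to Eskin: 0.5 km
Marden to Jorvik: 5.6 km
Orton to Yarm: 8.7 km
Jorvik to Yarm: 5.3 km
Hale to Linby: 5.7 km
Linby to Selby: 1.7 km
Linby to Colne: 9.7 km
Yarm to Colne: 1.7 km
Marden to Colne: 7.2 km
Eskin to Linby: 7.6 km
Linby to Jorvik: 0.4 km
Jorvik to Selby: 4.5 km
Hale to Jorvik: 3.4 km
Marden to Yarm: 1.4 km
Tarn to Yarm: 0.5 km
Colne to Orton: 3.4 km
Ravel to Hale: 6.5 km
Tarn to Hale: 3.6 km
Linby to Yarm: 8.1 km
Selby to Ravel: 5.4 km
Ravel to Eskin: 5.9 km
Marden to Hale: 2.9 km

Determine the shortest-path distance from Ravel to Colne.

12.3 km

Running Dijkstra from Ravel:
Ravel: 0
Selby: 5.4  (via Ravel)
Eskin: 5.9  (via Ravel)
Jorvik: 6.4  (via Eskin)
Hale: 6.5  (via Ravel)
Linby: 6.8  (via Jorvik)
Marden: 9.4  (via Hale)
Tarn: 10.1  (via Hale)
Yarm: 10.6  (via Tarn)
Colne: 12.3  (via Yarm)
Shortest route: Ravel → Hale → Tarn → Yarm → Colne = 12.3 km.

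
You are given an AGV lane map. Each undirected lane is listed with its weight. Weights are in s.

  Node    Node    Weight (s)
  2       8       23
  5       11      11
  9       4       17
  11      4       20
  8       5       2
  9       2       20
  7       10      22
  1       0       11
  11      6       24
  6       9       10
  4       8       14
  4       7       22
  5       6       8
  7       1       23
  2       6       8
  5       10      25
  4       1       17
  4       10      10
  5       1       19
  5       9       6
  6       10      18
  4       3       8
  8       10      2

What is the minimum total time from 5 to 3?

22 s

Compare a few routes:
5 - 8 - 4 - 3: 2+14+8 = 24
5 - 8 - 10 - 4 - 3: 2+2+10+8 = 22
Cheapest is 5 - 8 - 10 - 4 - 3 at 22 s.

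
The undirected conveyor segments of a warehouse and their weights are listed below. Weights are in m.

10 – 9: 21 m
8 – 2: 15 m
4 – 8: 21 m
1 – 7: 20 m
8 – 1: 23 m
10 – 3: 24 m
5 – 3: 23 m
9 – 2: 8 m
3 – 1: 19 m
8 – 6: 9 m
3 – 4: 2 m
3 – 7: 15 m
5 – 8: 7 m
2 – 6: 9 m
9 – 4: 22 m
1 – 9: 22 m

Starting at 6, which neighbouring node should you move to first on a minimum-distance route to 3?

Compare a few routes:
6 → 8 → 5 → 3: 9+7+23 = 39
6 → 8 → 4 → 3: 9+21+2 = 32
Cheapest is 6 → 8 → 4 → 3 at 32 m.
So from 6 the first move is to 8.

8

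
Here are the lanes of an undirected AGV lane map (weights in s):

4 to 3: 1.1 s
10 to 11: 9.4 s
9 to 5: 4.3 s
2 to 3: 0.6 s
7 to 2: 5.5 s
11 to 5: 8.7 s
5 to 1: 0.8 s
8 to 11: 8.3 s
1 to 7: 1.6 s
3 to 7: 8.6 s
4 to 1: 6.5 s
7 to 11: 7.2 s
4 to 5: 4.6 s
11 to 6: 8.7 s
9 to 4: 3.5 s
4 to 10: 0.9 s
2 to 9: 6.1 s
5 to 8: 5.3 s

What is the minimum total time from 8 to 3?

Enumerating some paths:
8–5–4–3: 5.3+4.6+1.1 = 11
8–5–1–4–3: 5.3+0.8+6.5+1.1 = 13.7
The minimum is 11 s via 8–5–4–3.

11 s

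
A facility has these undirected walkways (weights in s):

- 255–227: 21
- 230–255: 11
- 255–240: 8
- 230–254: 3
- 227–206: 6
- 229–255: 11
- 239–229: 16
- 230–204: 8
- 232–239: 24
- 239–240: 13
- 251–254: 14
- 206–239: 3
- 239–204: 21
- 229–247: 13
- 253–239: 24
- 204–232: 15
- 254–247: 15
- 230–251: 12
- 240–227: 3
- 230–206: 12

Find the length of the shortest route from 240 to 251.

31 s

Shortest distances from 240:
240: 0
227: 3  (via 240)
255: 8  (via 240)
206: 9  (via 227)
239: 12  (via 206)
229: 19  (via 255)
230: 19  (via 255)
254: 22  (via 230)
204: 27  (via 230)
251: 31  (via 230)
Shortest route: 240–255–230–251 = 31 s.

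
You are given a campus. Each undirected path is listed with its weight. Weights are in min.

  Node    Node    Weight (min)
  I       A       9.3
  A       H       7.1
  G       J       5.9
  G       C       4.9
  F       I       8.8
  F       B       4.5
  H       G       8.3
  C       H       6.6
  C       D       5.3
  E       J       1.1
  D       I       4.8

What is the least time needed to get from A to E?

22.4 min

Running Dijkstra from A:
A: 0
H: 7.1  (via A)
I: 9.3  (via A)
C: 13.7  (via H)
D: 14.1  (via I)
G: 15.4  (via H)
F: 18.1  (via I)
J: 21.3  (via G)
E: 22.4  (via J)
Shortest route: A → H → G → J → E = 22.4 min.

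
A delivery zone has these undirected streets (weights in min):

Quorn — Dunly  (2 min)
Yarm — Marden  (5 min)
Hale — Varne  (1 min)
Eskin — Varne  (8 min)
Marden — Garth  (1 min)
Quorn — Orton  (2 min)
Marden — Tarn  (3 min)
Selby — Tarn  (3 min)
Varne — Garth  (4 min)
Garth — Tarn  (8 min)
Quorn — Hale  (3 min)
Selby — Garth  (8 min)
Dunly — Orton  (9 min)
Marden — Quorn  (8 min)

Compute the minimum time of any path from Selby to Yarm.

11 min

Enumerating some paths:
Selby–Garth–Tarn–Marden–Yarm: 8+8+3+5 = 24
Selby–Tarn–Garth–Marden–Yarm: 3+8+1+5 = 17
Selby–Tarn–Marden–Yarm: 3+3+5 = 11
Selby–Garth–Marden–Yarm: 8+1+5 = 14
Cheapest is Selby–Tarn–Marden–Yarm at 11 min.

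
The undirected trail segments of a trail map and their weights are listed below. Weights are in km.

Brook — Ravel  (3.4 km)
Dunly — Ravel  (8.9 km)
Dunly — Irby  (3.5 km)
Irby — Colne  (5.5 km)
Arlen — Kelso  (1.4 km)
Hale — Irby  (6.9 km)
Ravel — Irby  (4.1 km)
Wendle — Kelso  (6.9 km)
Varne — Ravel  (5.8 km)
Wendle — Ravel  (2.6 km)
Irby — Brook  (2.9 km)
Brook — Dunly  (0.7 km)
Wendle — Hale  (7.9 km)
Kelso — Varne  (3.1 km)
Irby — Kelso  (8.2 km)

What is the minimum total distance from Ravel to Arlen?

10.3 km

Enumerating some paths:
Ravel → Wendle → Kelso → Arlen: 2.6+6.9+1.4 = 10.9
Ravel → Varne → Kelso → Arlen: 5.8+3.1+1.4 = 10.3
The minimum is 10.3 km via Ravel → Varne → Kelso → Arlen.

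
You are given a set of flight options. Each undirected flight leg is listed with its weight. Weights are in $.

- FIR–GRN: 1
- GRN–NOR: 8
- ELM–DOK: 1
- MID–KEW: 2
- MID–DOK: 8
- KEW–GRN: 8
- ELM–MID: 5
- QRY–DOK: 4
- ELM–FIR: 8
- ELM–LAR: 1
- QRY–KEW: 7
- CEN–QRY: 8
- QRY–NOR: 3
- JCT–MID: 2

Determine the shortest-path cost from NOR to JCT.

Shortest distances from NOR:
NOR: 0
QRY: 3  (via NOR)
DOK: 7  (via QRY)
GRN: 8  (via NOR)
ELM: 8  (via DOK)
LAR: 9  (via ELM)
FIR: 9  (via GRN)
KEW: 10  (via QRY)
CEN: 11  (via QRY)
MID: 12  (via KEW)
JCT: 14  (via MID)
Shortest route: NOR–QRY–KEW–MID–JCT = $14.

$14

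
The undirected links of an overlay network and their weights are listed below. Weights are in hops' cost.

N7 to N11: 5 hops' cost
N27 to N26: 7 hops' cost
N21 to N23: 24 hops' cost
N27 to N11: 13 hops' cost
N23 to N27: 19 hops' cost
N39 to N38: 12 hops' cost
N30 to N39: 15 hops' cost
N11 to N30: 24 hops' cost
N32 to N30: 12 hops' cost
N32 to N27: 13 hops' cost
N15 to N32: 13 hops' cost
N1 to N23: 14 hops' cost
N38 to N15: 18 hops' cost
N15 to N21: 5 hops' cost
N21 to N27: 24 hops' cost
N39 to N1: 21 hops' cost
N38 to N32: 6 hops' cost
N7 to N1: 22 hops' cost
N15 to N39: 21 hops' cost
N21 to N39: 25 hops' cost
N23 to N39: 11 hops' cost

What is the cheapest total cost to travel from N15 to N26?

Compare a few routes:
N15 - N21 - N27 - N26: 5+24+7 = 36
N15 - N32 - N27 - N26: 13+13+7 = 33
Cheapest is N15 - N32 - N27 - N26 at 33 hops' cost.

33 hops' cost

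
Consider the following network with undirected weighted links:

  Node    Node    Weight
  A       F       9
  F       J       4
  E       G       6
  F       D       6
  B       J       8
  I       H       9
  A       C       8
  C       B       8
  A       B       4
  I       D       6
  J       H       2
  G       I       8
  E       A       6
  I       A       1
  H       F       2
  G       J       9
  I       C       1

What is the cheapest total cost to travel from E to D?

13

Compare a few routes:
E–G–I–D: 6+8+6 = 20
E–A–I–D: 6+1+6 = 13
E–A–F–D: 6+9+6 = 21
Cheapest is E–A–I–D at 13.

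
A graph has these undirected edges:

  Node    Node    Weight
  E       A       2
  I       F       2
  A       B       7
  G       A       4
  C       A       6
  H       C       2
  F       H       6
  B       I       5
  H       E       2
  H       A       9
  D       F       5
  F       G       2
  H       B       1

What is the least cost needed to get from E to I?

Enumerating some paths:
E → A → B → I: 2+7+5 = 14
E → A → G → F → I: 2+4+2+2 = 10
E → H → B → I: 2+1+5 = 8
E → H → F → I: 2+6+2 = 10
Cheapest is E → H → B → I at 8.

8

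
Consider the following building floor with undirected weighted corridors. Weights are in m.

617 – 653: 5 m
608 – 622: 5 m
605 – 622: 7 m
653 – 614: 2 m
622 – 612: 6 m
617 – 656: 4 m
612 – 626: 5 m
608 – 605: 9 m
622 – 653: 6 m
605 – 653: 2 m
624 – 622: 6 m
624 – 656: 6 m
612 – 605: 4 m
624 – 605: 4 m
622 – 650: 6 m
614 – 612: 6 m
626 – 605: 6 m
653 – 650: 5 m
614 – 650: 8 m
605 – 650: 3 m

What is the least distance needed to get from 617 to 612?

Running Dijkstra from 617:
617: 0
656: 4  (via 617)
653: 5  (via 617)
614: 7  (via 653)
605: 7  (via 653)
650: 10  (via 653)
624: 10  (via 656)
612: 11  (via 605)
Shortest route: 617 → 653 → 605 → 612 = 11 m.

11 m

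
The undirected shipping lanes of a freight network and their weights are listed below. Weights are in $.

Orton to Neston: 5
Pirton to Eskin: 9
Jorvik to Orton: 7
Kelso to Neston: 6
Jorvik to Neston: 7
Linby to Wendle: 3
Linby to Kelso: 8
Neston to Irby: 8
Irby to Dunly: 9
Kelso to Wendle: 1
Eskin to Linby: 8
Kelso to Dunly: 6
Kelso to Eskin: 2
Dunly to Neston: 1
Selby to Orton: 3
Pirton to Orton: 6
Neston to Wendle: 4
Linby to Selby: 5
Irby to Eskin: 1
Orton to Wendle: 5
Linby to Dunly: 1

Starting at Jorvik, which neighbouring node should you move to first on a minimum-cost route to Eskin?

Compare a few routes:
Jorvik–Neston–Wendle–Kelso–Eskin: 7+4+1+2 = 14
Jorvik–Neston–Dunly–Linby–Wendle–Kelso–Eskin: 7+1+1+3+1+2 = 15
Jorvik–Neston–Kelso–Eskin: 7+6+2 = 15
Jorvik–Orton–Wendle–Kelso–Eskin: 7+5+1+2 = 15
Cheapest is Jorvik–Neston–Wendle–Kelso–Eskin at $14.
So from Jorvik the first move is to Neston.

Neston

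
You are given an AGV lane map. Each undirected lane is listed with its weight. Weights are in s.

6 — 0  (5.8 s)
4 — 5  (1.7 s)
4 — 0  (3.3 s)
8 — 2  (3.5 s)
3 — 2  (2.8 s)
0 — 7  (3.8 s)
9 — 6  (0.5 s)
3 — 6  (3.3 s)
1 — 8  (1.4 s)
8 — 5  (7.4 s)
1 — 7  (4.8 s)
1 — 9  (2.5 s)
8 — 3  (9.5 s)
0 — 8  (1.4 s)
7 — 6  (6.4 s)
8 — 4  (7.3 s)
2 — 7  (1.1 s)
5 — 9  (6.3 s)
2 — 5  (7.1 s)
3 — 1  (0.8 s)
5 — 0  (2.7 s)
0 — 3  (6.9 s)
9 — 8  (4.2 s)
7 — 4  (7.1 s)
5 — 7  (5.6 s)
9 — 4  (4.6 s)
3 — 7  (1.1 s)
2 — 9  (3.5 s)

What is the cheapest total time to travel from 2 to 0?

Settle nodes by increasing distance from 2:
2: 0
7: 1.1  (via 2)
3: 2.2  (via 7)
1: 3  (via 3)
8: 3.5  (via 2)
9: 3.5  (via 2)
6: 4  (via 9)
0: 4.9  (via 7)
Shortest route: 2 → 7 → 0 = 4.9 s.

4.9 s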